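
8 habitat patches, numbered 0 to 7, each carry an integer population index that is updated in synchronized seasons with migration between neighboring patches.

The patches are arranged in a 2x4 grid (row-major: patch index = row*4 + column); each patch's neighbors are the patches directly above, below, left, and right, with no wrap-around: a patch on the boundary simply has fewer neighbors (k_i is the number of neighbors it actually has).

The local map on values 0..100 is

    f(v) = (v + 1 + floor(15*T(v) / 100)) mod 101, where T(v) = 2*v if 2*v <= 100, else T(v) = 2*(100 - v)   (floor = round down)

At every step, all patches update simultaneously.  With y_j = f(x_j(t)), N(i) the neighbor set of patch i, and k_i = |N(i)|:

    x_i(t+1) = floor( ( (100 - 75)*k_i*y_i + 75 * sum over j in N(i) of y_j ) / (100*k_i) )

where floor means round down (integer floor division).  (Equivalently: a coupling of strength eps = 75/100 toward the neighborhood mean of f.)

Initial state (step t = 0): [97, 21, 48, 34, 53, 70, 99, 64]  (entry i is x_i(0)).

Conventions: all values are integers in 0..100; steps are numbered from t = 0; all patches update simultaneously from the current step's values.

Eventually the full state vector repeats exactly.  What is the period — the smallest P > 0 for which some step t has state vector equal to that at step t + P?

Answer: 23
Key observation: The state at step 7, [98, 98, 98, 98, 98, 98, 98, 98], reappears at step 30 — and no state repeats earlier — so the cycle the system enters has period 23.

Derivation:
t=0: [97, 21, 48, 34, 53, 70, 99, 64]
t=1: [60, 67, 59, 63, 83, 69, 79, 73]
t=2: [80, 75, 77, 76, 79, 82, 79, 80]
t=3: [85, 85, 84, 85, 87, 85, 86, 85]
t=4: [90, 89, 90, 89, 90, 90, 90, 90]
t=5: [93, 93, 93, 93, 94, 93, 94, 93]
t=6: [96, 96, 96, 96, 96, 96, 96, 96]
t=7: [98, 98, 98, 98, 98, 98, 98, 98]
t=8: [99, 99, 99, 99, 99, 99, 99, 99]
t=9: [100, 100, 100, 100, 100, 100, 100, 100]
t=10: [0, 0, 0, 0, 0, 0, 0, 0]
t=11: [1, 1, 1, 1, 1, 1, 1, 1]
t=12: [2, 2, 2, 2, 2, 2, 2, 2]
t=13: [3, 3, 3, 3, 3, 3, 3, 3]
t=14: [4, 4, 4, 4, 4, 4, 4, 4]
t=15: [6, 6, 6, 6, 6, 6, 6, 6]
t=16: [8, 8, 8, 8, 8, 8, 8, 8]
t=17: [11, 11, 11, 11, 11, 11, 11, 11]
t=18: [15, 15, 15, 15, 15, 15, 15, 15]
t=19: [20, 20, 20, 20, 20, 20, 20, 20]
t=20: [27, 27, 27, 27, 27, 27, 27, 27]
t=21: [36, 36, 36, 36, 36, 36, 36, 36]
t=22: [47, 47, 47, 47, 47, 47, 47, 47]
t=23: [62, 62, 62, 62, 62, 62, 62, 62]
t=24: [74, 74, 74, 74, 74, 74, 74, 74]
t=25: [82, 82, 82, 82, 82, 82, 82, 82]
t=26: [88, 88, 88, 88, 88, 88, 88, 88]
t=27: [92, 92, 92, 92, 92, 92, 92, 92]
t=28: [95, 95, 95, 95, 95, 95, 95, 95]
t=29: [97, 97, 97, 97, 97, 97, 97, 97]
t=30: [98, 98, 98, 98, 98, 98, 98, 98]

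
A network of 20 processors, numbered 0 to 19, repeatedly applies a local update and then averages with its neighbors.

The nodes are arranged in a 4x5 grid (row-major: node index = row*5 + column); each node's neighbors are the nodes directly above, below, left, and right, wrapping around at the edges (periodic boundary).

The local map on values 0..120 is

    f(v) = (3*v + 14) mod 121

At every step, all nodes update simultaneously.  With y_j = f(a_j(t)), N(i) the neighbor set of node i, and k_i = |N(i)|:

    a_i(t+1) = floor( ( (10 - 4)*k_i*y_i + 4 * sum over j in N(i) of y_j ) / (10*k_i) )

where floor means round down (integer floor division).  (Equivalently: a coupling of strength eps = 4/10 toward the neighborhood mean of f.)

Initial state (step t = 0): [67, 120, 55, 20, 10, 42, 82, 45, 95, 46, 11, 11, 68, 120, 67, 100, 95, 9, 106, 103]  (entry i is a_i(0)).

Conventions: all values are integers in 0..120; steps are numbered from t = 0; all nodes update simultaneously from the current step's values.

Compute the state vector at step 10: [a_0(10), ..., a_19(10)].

Answer: [47, 22, 65, 83, 39, 35, 9, 38, 32, 46, 42, 34, 59, 39, 26, 58, 52, 54, 55, 25]

Derivation:
t=0: [67, 120, 55, 20, 10, 42, 82, 45, 95, 46, 11, 11, 68, 120, 67, 100, 95, 9, 106, 103]
t=1: [71, 29, 50, 69, 54, 30, 21, 39, 48, 40, 51, 50, 70, 40, 73, 71, 51, 54, 74, 78]
t=2: [100, 87, 52, 85, 55, 86, 72, 32, 35, 38, 64, 53, 73, 44, 75, 84, 58, 63, 86, 42]
t=3: [57, 49, 54, 41, 47, 45, 87, 104, 88, 36, 73, 68, 94, 52, 84, 38, 59, 75, 33, 34]
t=4: [49, 46, 58, 33, 40, 37, 44, 68, 36, 12, 82, 85, 67, 52, 42, 40, 68, 100, 97, 87]
t=5: [30, 41, 71, 82, 31, 15, 30, 76, 31, 33, 17, 39, 80, 47, 26, 26, 72, 75, 64, 30]
t=6: [89, 51, 78, 51, 98, 74, 70, 32, 80, 104, 64, 35, 23, 50, 86, 93, 89, 102, 78, 100]
t=7: [51, 46, 31, 36, 63, 100, 100, 86, 35, 72, 82, 102, 84, 38, 46, 54, 52, 60, 27, 58]
t=8: [51, 46, 77, 40, 71, 67, 64, 50, 86, 95, 34, 63, 33, 31, 38, 51, 53, 71, 71, 66]
t=9: [55, 37, 21, 32, 84, 86, 76, 48, 40, 57, 92, 85, 101, 89, 41, 58, 57, 91, 95, 81]
t=10: [47, 22, 65, 83, 39, 35, 9, 38, 32, 46, 42, 34, 59, 39, 26, 58, 52, 54, 55, 25]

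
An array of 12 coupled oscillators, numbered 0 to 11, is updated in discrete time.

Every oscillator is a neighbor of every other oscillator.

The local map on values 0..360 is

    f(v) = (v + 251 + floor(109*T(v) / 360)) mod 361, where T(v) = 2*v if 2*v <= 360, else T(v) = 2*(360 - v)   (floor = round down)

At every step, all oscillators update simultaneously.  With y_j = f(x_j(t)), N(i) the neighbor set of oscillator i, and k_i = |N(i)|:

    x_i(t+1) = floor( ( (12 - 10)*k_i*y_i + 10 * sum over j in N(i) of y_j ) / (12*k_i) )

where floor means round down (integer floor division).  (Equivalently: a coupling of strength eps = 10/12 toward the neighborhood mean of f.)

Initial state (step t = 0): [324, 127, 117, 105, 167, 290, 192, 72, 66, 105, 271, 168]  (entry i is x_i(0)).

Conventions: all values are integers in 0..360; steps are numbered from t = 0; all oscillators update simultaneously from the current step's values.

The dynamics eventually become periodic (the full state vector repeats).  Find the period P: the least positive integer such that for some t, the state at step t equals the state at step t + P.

Answer: 14
Key observation: The state at step 9, [181, 181, 181, 181, 181, 181, 181, 181, 181, 181, 181, 181], reappears at step 23 — and no state repeats earlier — so the cycle the system enters has period 14.

Derivation:
t=0: [324, 127, 117, 105, 167, 290, 192, 72, 66, 105, 271, 168]
t=1: [159, 146, 144, 143, 152, 157, 154, 138, 170, 143, 157, 152]
t=2: [133, 131, 131, 131, 132, 133, 132, 130, 135, 131, 133, 132]
t=3: [101, 101, 101, 101, 101, 101, 101, 101, 101, 101, 101, 101]
t=4: [52, 52, 52, 52, 52, 52, 52, 52, 52, 52, 52, 52]
t=5: [334, 334, 334, 334, 334, 334, 334, 334, 334, 334, 334, 334]
t=6: [239, 239, 239, 239, 239, 239, 239, 239, 239, 239, 239, 239]
t=7: [202, 202, 202, 202, 202, 202, 202, 202, 202, 202, 202, 202]
t=8: [187, 187, 187, 187, 187, 187, 187, 187, 187, 187, 187, 187]
t=9: [181, 181, 181, 181, 181, 181, 181, 181, 181, 181, 181, 181]
t=10: [179, 179, 179, 179, 179, 179, 179, 179, 179, 179, 179, 179]
t=11: [177, 177, 177, 177, 177, 177, 177, 177, 177, 177, 177, 177]
t=12: [174, 174, 174, 174, 174, 174, 174, 174, 174, 174, 174, 174]
t=13: [169, 169, 169, 169, 169, 169, 169, 169, 169, 169, 169, 169]
t=14: [161, 161, 161, 161, 161, 161, 161, 161, 161, 161, 161, 161]
t=15: [148, 148, 148, 148, 148, 148, 148, 148, 148, 148, 148, 148]
t=16: [127, 127, 127, 127, 127, 127, 127, 127, 127, 127, 127, 127]
t=17: [93, 93, 93, 93, 93, 93, 93, 93, 93, 93, 93, 93]
t=18: [39, 39, 39, 39, 39, 39, 39, 39, 39, 39, 39, 39]
t=19: [313, 313, 313, 313, 313, 313, 313, 313, 313, 313, 313, 313]
t=20: [231, 231, 231, 231, 231, 231, 231, 231, 231, 231, 231, 231]
t=21: [199, 199, 199, 199, 199, 199, 199, 199, 199, 199, 199, 199]
t=22: [186, 186, 186, 186, 186, 186, 186, 186, 186, 186, 186, 186]
t=23: [181, 181, 181, 181, 181, 181, 181, 181, 181, 181, 181, 181]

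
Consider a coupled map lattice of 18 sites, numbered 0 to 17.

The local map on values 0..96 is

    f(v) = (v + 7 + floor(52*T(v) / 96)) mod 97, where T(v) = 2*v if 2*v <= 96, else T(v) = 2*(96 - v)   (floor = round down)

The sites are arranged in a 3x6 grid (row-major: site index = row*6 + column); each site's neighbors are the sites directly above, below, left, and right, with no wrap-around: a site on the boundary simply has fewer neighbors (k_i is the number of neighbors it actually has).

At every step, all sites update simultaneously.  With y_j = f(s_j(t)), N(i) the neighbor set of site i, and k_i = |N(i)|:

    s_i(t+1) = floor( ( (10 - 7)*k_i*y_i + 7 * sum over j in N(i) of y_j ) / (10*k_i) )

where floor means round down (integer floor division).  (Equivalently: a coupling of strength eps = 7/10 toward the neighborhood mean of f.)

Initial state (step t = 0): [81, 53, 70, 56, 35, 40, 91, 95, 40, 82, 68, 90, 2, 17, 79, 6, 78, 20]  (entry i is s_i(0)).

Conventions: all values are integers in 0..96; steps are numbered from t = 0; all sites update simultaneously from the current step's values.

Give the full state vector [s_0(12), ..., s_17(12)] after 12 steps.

Simulating step by step:
t=0: [81, 53, 70, 56, 35, 40, 91, 95, 40, 82, 68, 90, 2, 17, 79, 6, 78, 20]
t=1: [7, 7, 27, 24, 48, 56, 7, 27, 31, 24, 19, 35, 20, 18, 37, 10, 19, 18]
t=2: [21, 40, 53, 47, 29, 33, 37, 46, 68, 52, 47, 46, 37, 58, 58, 51, 41, 56]
t=3: [75, 41, 27, 21, 40, 47, 57, 34, 8, 8, 32, 22, 57, 25, 8, 28, 33, 36]
t=4: [37, 61, 57, 56, 57, 51, 24, 55, 39, 43, 63, 53, 26, 43, 41, 47, 73, 69]
t=5: [47, 26, 27, 29, 8, 9, 53, 46, 62, 48, 23, 8, 71, 66, 72, 47, 7, 8]
t=6: [26, 35, 50, 42, 40, 23, 7, 16, 17, 26, 29, 30, 8, 7, 7, 11, 25, 22]
t=7: [53, 49, 52, 65, 77, 71, 35, 40, 35, 58, 68, 61, 21, 25, 27, 41, 52, 60]
t=8: [33, 27, 25, 8, 7, 7, 58, 66, 53, 35, 8, 8, 63, 65, 72, 46, 28, 8]
t=9: [47, 52, 39, 44, 21, 21, 23, 17, 29, 34, 39, 22, 8, 8, 7, 36, 31, 37]
t=10: [24, 34, 44, 50, 47, 50, 33, 39, 60, 64, 70, 67, 33, 26, 46, 64, 80, 68]
t=11: [70, 57, 22, 6, 8, 7, 73, 65, 20, 8, 7, 8, 70, 57, 19, 7, 7, 7]
t=12: [8, 18, 33, 28, 21, 22, 7, 15, 36, 25, 22, 21, 8, 17, 32, 27, 21, 21]

Answer: [8, 18, 33, 28, 21, 22, 7, 15, 36, 25, 22, 21, 8, 17, 32, 27, 21, 21]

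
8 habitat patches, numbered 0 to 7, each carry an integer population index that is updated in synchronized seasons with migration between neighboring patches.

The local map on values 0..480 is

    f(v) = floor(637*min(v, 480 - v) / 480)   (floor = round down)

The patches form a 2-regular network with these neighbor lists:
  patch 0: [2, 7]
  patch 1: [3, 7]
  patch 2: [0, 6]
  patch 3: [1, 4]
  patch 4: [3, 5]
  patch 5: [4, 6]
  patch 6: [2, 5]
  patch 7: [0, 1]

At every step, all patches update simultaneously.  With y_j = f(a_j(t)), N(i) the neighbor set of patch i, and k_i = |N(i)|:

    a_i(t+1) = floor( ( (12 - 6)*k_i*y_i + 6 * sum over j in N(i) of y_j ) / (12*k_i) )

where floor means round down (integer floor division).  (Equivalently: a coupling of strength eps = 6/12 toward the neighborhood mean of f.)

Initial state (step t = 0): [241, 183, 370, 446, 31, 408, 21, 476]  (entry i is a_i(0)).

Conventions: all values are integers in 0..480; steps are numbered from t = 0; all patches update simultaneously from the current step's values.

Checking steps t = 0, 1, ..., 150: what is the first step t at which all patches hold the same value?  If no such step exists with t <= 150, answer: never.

Simulating step by step:
t=0: [241, 183, 370, 446, 31, 408, 21, 476]  (not all equal)
t=1: [196, 133, 158, 93, 55, 64, 73, 142]  (not all equal)
t=2: [229, 165, 193, 123, 87, 84, 121, 203]  (not all equal)
t=3: [282, 217, 243, 164, 126, 124, 171, 264]  (not all equal)
t=4: [281, 269, 279, 222, 178, 180, 232, 280]  (not all equal)
t=5: [264, 279, 275, 276, 251, 254, 279, 268]  (not all equal)
t=6: [281, 270, 274, 277, 293, 291, 275, 278]  (not all equal)
t=7: [267, 273, 270, 266, 253, 255, 266, 269]  (not all equal)
t=8: [280, 277, 280, 285, 295, 295, 285, 279]  (not all equal)
t=9: [265, 265, 263, 257, 248, 248, 256, 266]  (not all equal)
t=10: [285, 287, 289, 295, 304, 304, 297, 284]  (not all equal)
t=11: [257, 254, 251, 244, 236, 235, 242, 258]  (not all equal)
t=12: [296, 301, 304, 309, 312, 312, 311, 295]  (not all equal)
t=13: [241, 236, 233, 227, 223, 222, 225, 242]  (not all equal)
t=14: [314, 310, 308, 302, 296, 295, 299, 315]  (not all equal)
t=15: [221, 226, 229, 235, 242, 243, 238, 220]  (not all equal)
t=16: [295, 300, 303, 309, 313, 314, 311, 293]  (not all equal)
t=17: [243, 237, 234, 227, 222, 221, 225, 244]  (not all equal)
t=18: [312, 310, 308, 302, 295, 294, 299, 313]  (not all equal)
t=19: [223, 226, 229, 235, 243, 244, 238, 222]  (not all equal)
t=20: [296, 300, 304, 308, 313, 313, 311, 295]  (not all equal)
t=21: [241, 237, 233, 228, 222, 221, 225, 243]  (not all equal)
t=22: [314, 311, 308, 303, 295, 294, 299, 314]  (not all equal)
t=23: [222, 225, 229, 234, 242, 244, 238, 221]  (not all equal)
t=24: [296, 299, 303, 308, 313, 314, 311, 294]  (not all equal)
t=25: [242, 238, 234, 229, 222, 221, 225, 244]  (not all equal)
t=26: [313, 311, 308, 303, 296, 294, 299, 314]  (not all equal)
t=27: [222, 225, 229, 234, 242, 244, 238, 221]  (not all equal)

Answer: never
Key observation: The state at step 23 reappears at step 27 — the system is in a cycle of period 4 from step 23 on.  No step 0..27 is synchronized, and the cycle repeats forever, so no step up to 150 (or ever) has all patches equal.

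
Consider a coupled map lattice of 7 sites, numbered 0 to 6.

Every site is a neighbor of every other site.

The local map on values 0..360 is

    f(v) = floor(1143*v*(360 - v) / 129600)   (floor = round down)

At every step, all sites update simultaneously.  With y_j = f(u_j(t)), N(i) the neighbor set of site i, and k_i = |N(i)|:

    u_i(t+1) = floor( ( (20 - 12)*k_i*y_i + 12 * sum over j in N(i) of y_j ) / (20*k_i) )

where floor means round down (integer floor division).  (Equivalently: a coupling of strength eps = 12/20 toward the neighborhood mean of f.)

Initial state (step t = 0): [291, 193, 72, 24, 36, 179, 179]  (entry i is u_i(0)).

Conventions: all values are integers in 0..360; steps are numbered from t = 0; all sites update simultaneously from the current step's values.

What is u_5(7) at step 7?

Answer: u_5(7) = 192

Derivation:
t=0: [291, 193, 72, 24, 36, 179, 179]
t=1: [191, 223, 193, 159, 169, 224, 224]
t=2: [279, 274, 279, 278, 279, 274, 274]
t=3: [201, 204, 201, 202, 201, 204, 204]
t=4: [280, 280, 280, 280, 280, 280, 280]
t=5: [197, 197, 197, 197, 197, 197, 197]
t=6: [283, 283, 283, 283, 283, 283, 283]
t=7: [192, 192, 192, 192, 192, 192, 192]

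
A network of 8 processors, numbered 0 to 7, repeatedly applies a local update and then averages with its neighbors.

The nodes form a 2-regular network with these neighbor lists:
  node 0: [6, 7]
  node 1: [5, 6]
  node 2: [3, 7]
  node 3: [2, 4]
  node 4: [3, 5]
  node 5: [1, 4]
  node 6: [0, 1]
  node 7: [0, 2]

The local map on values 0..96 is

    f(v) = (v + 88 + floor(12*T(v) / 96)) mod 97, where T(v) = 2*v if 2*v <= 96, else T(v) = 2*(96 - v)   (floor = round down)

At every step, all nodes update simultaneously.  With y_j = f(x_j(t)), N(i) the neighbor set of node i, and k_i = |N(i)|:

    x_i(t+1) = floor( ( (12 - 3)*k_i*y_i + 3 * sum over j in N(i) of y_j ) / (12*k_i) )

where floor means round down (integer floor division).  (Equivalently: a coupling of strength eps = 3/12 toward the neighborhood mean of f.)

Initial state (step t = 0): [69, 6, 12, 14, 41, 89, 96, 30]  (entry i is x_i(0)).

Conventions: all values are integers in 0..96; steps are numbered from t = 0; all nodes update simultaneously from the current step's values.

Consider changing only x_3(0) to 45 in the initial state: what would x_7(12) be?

Simulating step by step:
t=0: [69, 6, 12, 45, 41, 89, 96, 30]
t=1: [63, 92, 13, 41, 47, 77, 85, 30]
t=2: [59, 81, 14, 38, 51, 70, 76, 29]
t=3: [56, 73, 14, 36, 52, 66, 70, 28]
t=4: [54, 68, 13, 34, 53, 63, 66, 27]
t=5: [52, 65, 12, 32, 52, 61, 63, 25]
t=6: [51, 62, 11, 30, 51, 59, 61, 24]
t=7: [49, 60, 9, 28, 50, 58, 59, 22]
t=8: [47, 59, 7, 26, 49, 57, 58, 20]
t=9: [46, 58, 76, 35, 48, 56, 57, 30]
t=10: [46, 57, 61, 40, 49, 56, 56, 36]
t=11: [47, 57, 54, 44, 50, 56, 55, 40]
t=12: [48, 56, 52, 47, 51, 56, 55, 43]

Answer: x_7(12) = 43
Key observation: This trace re-runs the system from the modified initial state.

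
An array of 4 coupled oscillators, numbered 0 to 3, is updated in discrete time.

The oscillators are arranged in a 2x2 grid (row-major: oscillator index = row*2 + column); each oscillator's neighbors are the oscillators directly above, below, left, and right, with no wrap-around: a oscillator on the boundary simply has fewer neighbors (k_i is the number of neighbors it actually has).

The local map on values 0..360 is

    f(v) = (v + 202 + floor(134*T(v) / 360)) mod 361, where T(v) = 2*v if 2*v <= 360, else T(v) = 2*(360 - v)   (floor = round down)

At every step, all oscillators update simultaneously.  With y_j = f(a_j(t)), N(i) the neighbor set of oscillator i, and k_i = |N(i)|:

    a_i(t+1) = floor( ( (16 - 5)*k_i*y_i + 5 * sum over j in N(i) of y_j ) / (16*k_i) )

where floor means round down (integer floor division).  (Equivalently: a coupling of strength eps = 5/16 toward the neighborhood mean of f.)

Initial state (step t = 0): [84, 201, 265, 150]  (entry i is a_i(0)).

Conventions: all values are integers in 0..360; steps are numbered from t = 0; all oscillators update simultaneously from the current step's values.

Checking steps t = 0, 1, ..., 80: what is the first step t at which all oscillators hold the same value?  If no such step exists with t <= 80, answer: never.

Simulating step by step:
t=0: [84, 201, 265, 150]  (not all equal)
t=1: [291, 180, 191, 122]  (not all equal)
t=2: [174, 143, 144, 85]  (not all equal)
t=3: [127, 139, 140, 269]  (not all equal)
t=4: [68, 94, 95, 147]  (not all equal)
t=5: [221, 67, 69, 68]  (not all equal)
t=6: [213, 294, 297, 320]  (not all equal)
t=7: [169, 181, 181, 188]  (not all equal)
t=8: [141, 152, 152, 156]  (not all equal)
t=9: [92, 103, 103, 110]  (not all equal)
t=10: [6, 18, 18, 28]  (not all equal)
t=11: [218, 232, 232, 244]  (not all equal)
t=12: [165, 167, 167, 170]  (not all equal)
t=13: [129, 132, 132, 135]  (not all equal)
t=14: [67, 71, 71, 74]  (not all equal)
t=15: [320, 324, 324, 329]  (not all equal)
t=16: [190, 191, 191, 192]  (not all equal)
t=17: [157, 157, 157, 157]  (all equal)

Answer: 17
Key observation: Synchronization is absorbing here: once all oscillators are equal they stay equal, and step 17 is the first all-equal step.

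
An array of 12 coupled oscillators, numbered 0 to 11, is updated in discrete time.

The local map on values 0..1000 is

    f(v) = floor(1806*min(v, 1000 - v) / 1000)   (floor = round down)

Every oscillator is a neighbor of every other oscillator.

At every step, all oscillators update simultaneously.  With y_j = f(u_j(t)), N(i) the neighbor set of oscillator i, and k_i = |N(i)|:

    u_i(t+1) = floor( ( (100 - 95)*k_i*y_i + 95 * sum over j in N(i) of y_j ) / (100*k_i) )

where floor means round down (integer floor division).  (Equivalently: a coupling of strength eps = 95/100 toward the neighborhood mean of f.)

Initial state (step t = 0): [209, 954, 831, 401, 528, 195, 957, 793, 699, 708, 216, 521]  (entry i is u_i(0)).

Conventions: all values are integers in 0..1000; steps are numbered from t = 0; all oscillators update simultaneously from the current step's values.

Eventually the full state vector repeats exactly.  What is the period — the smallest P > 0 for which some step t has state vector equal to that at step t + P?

Simulating step by step:
t=0: [209, 954, 831, 401, 528, 195, 957, 793, 699, 708, 216, 521]
t=1: [458, 469, 461, 445, 441, 459, 469, 458, 452, 453, 458, 440]
t=2: [821, 820, 821, 822, 822, 821, 820, 821, 822, 821, 821, 822]
t=3: [322, 322, 322, 322, 322, 322, 322, 322, 322, 322, 322, 322]
t=4: [581, 581, 581, 581, 581, 581, 581, 581, 581, 581, 581, 581]
t=5: [756, 756, 756, 756, 756, 756, 756, 756, 756, 756, 756, 756]
t=6: [440, 440, 440, 440, 440, 440, 440, 440, 440, 440, 440, 440]
t=7: [794, 794, 794, 794, 794, 794, 794, 794, 794, 794, 794, 794]
t=8: [372, 372, 372, 372, 372, 372, 372, 372, 372, 372, 372, 372]
t=9: [671, 671, 671, 671, 671, 671, 671, 671, 671, 671, 671, 671]
t=10: [594, 594, 594, 594, 594, 594, 594, 594, 594, 594, 594, 594]
t=11: [733, 733, 733, 733, 733, 733, 733, 733, 733, 733, 733, 733]
t=12: [482, 482, 482, 482, 482, 482, 482, 482, 482, 482, 482, 482]
t=13: [870, 870, 870, 870, 870, 870, 870, 870, 870, 870, 870, 870]
t=14: [234, 234, 234, 234, 234, 234, 234, 234, 234, 234, 234, 234]
t=15: [422, 422, 422, 422, 422, 422, 422, 422, 422, 422, 422, 422]
t=16: [762, 762, 762, 762, 762, 762, 762, 762, 762, 762, 762, 762]
t=17: [429, 429, 429, 429, 429, 429, 429, 429, 429, 429, 429, 429]
t=18: [774, 774, 774, 774, 774, 774, 774, 774, 774, 774, 774, 774]
t=19: [408, 408, 408, 408, 408, 408, 408, 408, 408, 408, 408, 408]
t=20: [736, 736, 736, 736, 736, 736, 736, 736, 736, 736, 736, 736]
t=21: [476, 476, 476, 476, 476, 476, 476, 476, 476, 476, 476, 476]
t=22: [859, 859, 859, 859, 859, 859, 859, 859, 859, 859, 859, 859]
t=23: [254, 254, 254, 254, 254, 254, 254, 254, 254, 254, 254, 254]
t=24: [458, 458, 458, 458, 458, 458, 458, 458, 458, 458, 458, 458]
t=25: [827, 827, 827, 827, 827, 827, 827, 827, 827, 827, 827, 827]
t=26: [312, 312, 312, 312, 312, 312, 312, 312, 312, 312, 312, 312]
t=27: [563, 563, 563, 563, 563, 563, 563, 563, 563, 563, 563, 563]
t=28: [789, 789, 789, 789, 789, 789, 789, 789, 789, 789, 789, 789]
t=29: [381, 381, 381, 381, 381, 381, 381, 381, 381, 381, 381, 381]
t=30: [688, 688, 688, 688, 688, 688, 688, 688, 688, 688, 688, 688]
t=31: [563, 563, 563, 563, 563, 563, 563, 563, 563, 563, 563, 563]

Answer: 4
Key observation: The state at step 27, [563, 563, 563, 563, 563, 563, 563, 563, 563, 563, 563, 563], reappears at step 31 — and no state repeats earlier — so the cycle the system enters has period 4.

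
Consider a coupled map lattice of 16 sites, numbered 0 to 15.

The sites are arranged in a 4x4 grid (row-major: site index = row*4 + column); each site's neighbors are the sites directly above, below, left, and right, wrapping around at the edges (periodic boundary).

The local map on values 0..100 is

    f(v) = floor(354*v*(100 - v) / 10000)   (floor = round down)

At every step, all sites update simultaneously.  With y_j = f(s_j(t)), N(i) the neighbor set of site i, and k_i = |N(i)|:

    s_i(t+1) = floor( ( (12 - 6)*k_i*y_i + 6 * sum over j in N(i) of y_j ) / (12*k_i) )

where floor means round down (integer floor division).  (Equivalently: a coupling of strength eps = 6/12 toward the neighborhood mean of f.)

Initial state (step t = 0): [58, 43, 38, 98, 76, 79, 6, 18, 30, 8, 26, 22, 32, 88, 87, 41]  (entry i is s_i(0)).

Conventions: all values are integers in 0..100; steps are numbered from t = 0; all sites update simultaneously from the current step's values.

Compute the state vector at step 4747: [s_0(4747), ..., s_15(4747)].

Answer: [52, 52, 52, 52, 52, 52, 52, 52, 52, 52, 52, 52, 52, 52, 52, 52]
Key observation: The state at step 20, [88, 88, 88, 88, 88, 88, 88, 88, 88, 88, 88, 88, 88, 88, 88, 88], reappears at step 24: the system is in a cycle of period 4 from step 20 on.  Therefore the state at step 4747 equals the state at step 20 + ((4747 - 20) mod 4) = 23, which is [52, 52, 52, 52, 52, 52, 52, 52, 52, 52, 52, 52, 52, 52, 52, 52].

Derivation:
t=0: [58, 43, 38, 98, 76, 79, 6, 18, 30, 8, 26, 22, 32, 88, 87, 41]
t=1: [72, 76, 60, 41, 65, 53, 42, 44, 65, 42, 52, 64, 73, 47, 54, 65]
t=2: [72, 73, 82, 82, 80, 83, 86, 85, 79, 86, 86, 82, 74, 82, 86, 80]
t=3: [66, 62, 51, 54, 55, 50, 44, 47, 56, 46, 43, 51, 63, 53, 46, 54]
t=4: [81, 84, 87, 86, 86, 87, 87, 87, 86, 87, 86, 87, 83, 86, 87, 86]
t=5: [49, 45, 41, 43, 43, 41, 40, 40, 42, 40, 41, 40, 47, 43, 40, 42]
t=6: [87, 86, 85, 85, 85, 85, 84, 84, 85, 84, 84, 84, 87, 85, 84, 85]
t=7: [41, 42, 45, 44, 44, 45, 46, 46, 44, 46, 47, 46, 41, 44, 46, 44]
t=8: [85, 86, 86, 86, 86, 86, 87, 87, 86, 87, 87, 87, 85, 86, 87, 86]
t=9: [43, 42, 41, 42, 42, 41, 40, 40, 41, 40, 40, 40, 43, 41, 40, 41]
t=10: [86, 85, 85, 85, 85, 85, 84, 84, 85, 84, 84, 84, 85, 85, 84, 85]
t=11: [43, 44, 45, 44, 44, 45, 46, 46, 45, 46, 47, 46, 44, 45, 46, 45]
t=12: [86, 86, 87, 86, 86, 87, 87, 87, 87, 87, 87, 87, 86, 87, 87, 87]
t=13: [42, 41, 40, 41, 41, 40, 40, 40, 40, 40, 40, 40, 41, 40, 40, 40]
t=14: [85, 84, 84, 84, 84, 84, 84, 84, 84, 84, 84, 84, 84, 84, 84, 84]
t=15: [46, 46, 47, 46, 46, 47, 47, 47, 47, 47, 47, 47, 46, 47, 47, 47]
t=16: [87, 87, 87, 87, 87, 87, 88, 87, 87, 88, 88, 88, 87, 87, 88, 87]
t=17: [40, 40, 39, 40, 40, 39, 38, 39, 39, 38, 37, 38, 40, 39, 38, 39]
t=18: [84, 84, 83, 84, 84, 83, 83, 83, 83, 83, 82, 83, 84, 83, 83, 83]
t=19: [47, 47, 48, 47, 47, 48, 49, 48, 48, 49, 50, 49, 47, 48, 49, 48]
t=20: [88, 88, 88, 88, 88, 88, 88, 88, 88, 88, 88, 88, 88, 88, 88, 88]
t=21: [37, 37, 37, 37, 37, 37, 37, 37, 37, 37, 37, 37, 37, 37, 37, 37]
t=22: [82, 82, 82, 82, 82, 82, 82, 82, 82, 82, 82, 82, 82, 82, 82, 82]
t=23: [52, 52, 52, 52, 52, 52, 52, 52, 52, 52, 52, 52, 52, 52, 52, 52]
t=24: [88, 88, 88, 88, 88, 88, 88, 88, 88, 88, 88, 88, 88, 88, 88, 88]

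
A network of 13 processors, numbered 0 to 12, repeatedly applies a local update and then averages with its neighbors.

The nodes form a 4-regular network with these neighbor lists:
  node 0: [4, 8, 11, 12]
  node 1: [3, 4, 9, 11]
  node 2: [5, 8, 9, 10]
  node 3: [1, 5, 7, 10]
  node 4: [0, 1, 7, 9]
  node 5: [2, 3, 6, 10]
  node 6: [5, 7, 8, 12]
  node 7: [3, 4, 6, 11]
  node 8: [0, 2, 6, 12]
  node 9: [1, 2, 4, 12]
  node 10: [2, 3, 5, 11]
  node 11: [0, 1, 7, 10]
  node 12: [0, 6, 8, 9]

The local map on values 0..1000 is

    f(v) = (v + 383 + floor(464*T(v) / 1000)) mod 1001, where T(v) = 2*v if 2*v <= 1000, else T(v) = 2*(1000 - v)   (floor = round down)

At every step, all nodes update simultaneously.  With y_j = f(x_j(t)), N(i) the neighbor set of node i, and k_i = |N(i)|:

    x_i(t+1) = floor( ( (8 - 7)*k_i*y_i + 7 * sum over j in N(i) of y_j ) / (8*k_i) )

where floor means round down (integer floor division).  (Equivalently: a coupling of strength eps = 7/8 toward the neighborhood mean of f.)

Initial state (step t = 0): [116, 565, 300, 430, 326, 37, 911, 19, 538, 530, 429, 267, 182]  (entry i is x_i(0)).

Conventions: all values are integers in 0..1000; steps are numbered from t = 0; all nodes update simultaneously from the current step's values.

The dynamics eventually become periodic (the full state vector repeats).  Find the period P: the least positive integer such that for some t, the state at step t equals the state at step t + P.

Simulating step by step:
t=0: [116, 565, 300, 430, 326, 37, 911, 19, 538, 530, 429, 267, 182]
t=1: [510, 364, 417, 339, 378, 440, 474, 378, 628, 492, 578, 458, 458]
t=2: [260, 172, 300, 173, 203, 218, 246, 167, 283, 181, 200, 227, 323]
t=3: [663, 754, 826, 743, 760, 822, 640, 780, 707, 627, 817, 774, 744]
t=4: [362, 362, 363, 366, 360, 364, 363, 362, 361, 363, 366, 363, 357]
t=5: [76, 80, 82, 82, 79, 83, 77, 80, 77, 77, 83, 81, 78]
t=6: [533, 536, 537, 540, 533, 539, 535, 536, 533, 535, 541, 536, 530]
t=7: [348, 348, 348, 348, 348, 348, 348, 348, 348, 348, 348, 348, 348]
t=8: [52, 52, 52, 52, 52, 52, 52, 52, 52, 52, 52, 52, 52]
t=9: [483, 483, 483, 483, 483, 483, 483, 483, 483, 483, 483, 483, 483]
t=10: [313, 313, 313, 313, 313, 313, 313, 313, 313, 313, 313, 313, 313]
t=11: [986, 986, 986, 986, 986, 986, 986, 986, 986, 986, 986, 986, 986]
t=12: [380, 380, 380, 380, 380, 380, 380, 380, 380, 380, 380, 380, 380]
t=13: [114, 114, 114, 114, 114, 114, 114, 114, 114, 114, 114, 114, 114]
t=14: [602, 602, 602, 602, 602, 602, 602, 602, 602, 602, 602, 602, 602]
t=15: [353, 353, 353, 353, 353, 353, 353, 353, 353, 353, 353, 353, 353]
t=16: [62, 62, 62, 62, 62, 62, 62, 62, 62, 62, 62, 62, 62]
t=17: [502, 502, 502, 502, 502, 502, 502, 502, 502, 502, 502, 502, 502]
t=18: [346, 346, 346, 346, 346, 346, 346, 346, 346, 346, 346, 346, 346]
t=19: [49, 49, 49, 49, 49, 49, 49, 49, 49, 49, 49, 49, 49]
t=20: [477, 477, 477, 477, 477, 477, 477, 477, 477, 477, 477, 477, 477]
t=21: [301, 301, 301, 301, 301, 301, 301, 301, 301, 301, 301, 301, 301]
t=22: [963, 963, 963, 963, 963, 963, 963, 963, 963, 963, 963, 963, 963]
t=23: [379, 379, 379, 379, 379, 379, 379, 379, 379, 379, 379, 379, 379]
t=24: [112, 112, 112, 112, 112, 112, 112, 112, 112, 112, 112, 112, 112]
t=25: [598, 598, 598, 598, 598, 598, 598, 598, 598, 598, 598, 598, 598]
t=26: [353, 353, 353, 353, 353, 353, 353, 353, 353, 353, 353, 353, 353]

Answer: 11
Key observation: The state at step 15, [353, 353, 353, 353, 353, 353, 353, 353, 353, 353, 353, 353, 353], reappears at step 26 — and no state repeats earlier — so the cycle the system enters has period 11.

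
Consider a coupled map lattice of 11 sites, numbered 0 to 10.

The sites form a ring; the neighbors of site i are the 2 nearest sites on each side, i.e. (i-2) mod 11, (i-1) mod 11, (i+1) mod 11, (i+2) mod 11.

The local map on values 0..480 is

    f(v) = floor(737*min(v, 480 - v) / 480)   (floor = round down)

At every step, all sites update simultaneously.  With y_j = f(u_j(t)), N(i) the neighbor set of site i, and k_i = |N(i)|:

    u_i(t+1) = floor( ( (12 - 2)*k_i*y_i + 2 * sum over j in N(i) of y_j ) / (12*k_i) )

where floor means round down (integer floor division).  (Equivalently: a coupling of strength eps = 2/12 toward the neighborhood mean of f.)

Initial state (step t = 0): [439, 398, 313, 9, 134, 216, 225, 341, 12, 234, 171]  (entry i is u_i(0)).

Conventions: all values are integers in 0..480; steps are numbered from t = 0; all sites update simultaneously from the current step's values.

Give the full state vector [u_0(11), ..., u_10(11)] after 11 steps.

Simulating step by step:
t=0: [439, 398, 313, 9, 134, 216, 225, 341, 12, 234, 171]
t=1: [93, 128, 230, 49, 210, 308, 319, 221, 64, 322, 241]
t=2: [166, 202, 324, 109, 307, 260, 248, 317, 131, 241, 333]
t=3: [259, 295, 240, 187, 266, 324, 340, 260, 217, 343, 234]
t=4: [333, 293, 358, 289, 319, 247, 229, 322, 324, 232, 347]
t=5: [230, 277, 199, 289, 255, 344, 337, 255, 247, 334, 216]
t=6: [342, 312, 308, 292, 330, 223, 234, 329, 344, 244, 327]
t=7: [222, 255, 261, 285, 243, 331, 341, 245, 222, 338, 238]
t=8: [336, 343, 336, 302, 347, 241, 231, 341, 331, 240, 355]
t=9: [225, 212, 222, 269, 220, 348, 337, 232, 236, 342, 201]
t=10: [336, 325, 338, 319, 326, 219, 234, 338, 347, 232, 308]
t=11: [228, 237, 220, 248, 245, 324, 340, 233, 219, 334, 262]

Answer: [228, 237, 220, 248, 245, 324, 340, 233, 219, 334, 262]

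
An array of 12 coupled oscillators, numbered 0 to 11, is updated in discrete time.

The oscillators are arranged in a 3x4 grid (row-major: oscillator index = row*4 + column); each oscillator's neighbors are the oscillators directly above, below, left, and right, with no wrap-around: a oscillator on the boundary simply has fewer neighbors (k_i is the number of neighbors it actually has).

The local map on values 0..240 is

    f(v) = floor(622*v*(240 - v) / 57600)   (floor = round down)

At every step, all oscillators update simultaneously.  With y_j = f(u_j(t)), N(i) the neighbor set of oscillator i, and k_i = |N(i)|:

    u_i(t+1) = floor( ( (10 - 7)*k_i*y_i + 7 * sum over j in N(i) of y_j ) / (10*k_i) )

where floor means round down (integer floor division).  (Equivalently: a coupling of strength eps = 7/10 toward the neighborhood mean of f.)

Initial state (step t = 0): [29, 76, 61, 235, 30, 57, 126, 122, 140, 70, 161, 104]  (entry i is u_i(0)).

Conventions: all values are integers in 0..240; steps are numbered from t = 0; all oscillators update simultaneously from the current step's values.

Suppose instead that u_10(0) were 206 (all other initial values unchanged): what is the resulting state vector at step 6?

Simulating step by step:
t=0: [29, 76, 61, 235, 30, 57, 126, 122, 140, 70, 206, 104]
t=1: [90, 109, 105, 98, 97, 118, 126, 120, 113, 117, 124, 126]
t=2: [149, 151, 153, 152, 150, 153, 154, 153, 152, 154, 155, 155]
t=3: [145, 144, 143, 143, 144, 143, 142, 143, 144, 143, 142, 142]
t=4: [148, 148, 149, 149, 148, 149, 149, 149, 149, 149, 149, 149]
t=5: [147, 146, 146, 146, 146, 146, 146, 146, 146, 146, 146, 146]
t=6: [147, 147, 148, 148, 147, 148, 148, 148, 148, 148, 148, 148]

Answer: [147, 147, 148, 148, 147, 148, 148, 148, 148, 148, 148, 148]
Key observation: This trace re-runs the system from the modified initial state.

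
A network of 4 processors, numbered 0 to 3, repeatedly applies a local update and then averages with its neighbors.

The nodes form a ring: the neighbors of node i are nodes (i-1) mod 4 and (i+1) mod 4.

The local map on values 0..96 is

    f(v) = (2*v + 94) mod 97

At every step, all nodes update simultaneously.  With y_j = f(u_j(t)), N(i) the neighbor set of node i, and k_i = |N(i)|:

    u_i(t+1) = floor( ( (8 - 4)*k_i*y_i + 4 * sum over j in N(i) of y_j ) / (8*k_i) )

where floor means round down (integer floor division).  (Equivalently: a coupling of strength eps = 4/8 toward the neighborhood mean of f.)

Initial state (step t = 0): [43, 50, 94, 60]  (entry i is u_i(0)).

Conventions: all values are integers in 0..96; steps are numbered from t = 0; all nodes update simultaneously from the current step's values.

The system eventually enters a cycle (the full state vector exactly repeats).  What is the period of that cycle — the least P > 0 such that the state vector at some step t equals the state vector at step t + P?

Answer: 10
Key observation: The state at step 29, [35, 30, 39, 44], reappears at step 39 — and no state repeats earlier — so the cycle the system enters has period 10.

Derivation:
t=0: [43, 50, 94, 60]
t=1: [46, 42, 49, 52]
t=2: [65, 86, 68, 48]
t=3: [56, 52, 59, 63]
t=4: [13, 9, 16, 20]
t=5: [24, 20, 27, 31]
t=6: [46, 42, 49, 53]
t=7: [66, 86, 69, 49]
t=8: [57, 53, 60, 65]
t=9: [16, 11, 19, 23]
t=10: [30, 25, 33, 37]
t=11: [58, 53, 61, 65]
t=12: [17, 12, 20, 24]
t=13: [32, 27, 35, 39]
t=14: [62, 57, 65, 69]
t=15: [25, 20, 28, 32]
t=16: [48, 43, 51, 55]
t=17: [69, 65, 24, 28]
t=18: [39, 35, 43, 47]
t=19: [77, 73, 81, 85]
t=20: [56, 52, 60, 64]
t=21: [14, 10, 18, 22]
t=22: [27, 23, 31, 35]
t=23: [53, 49, 57, 61]
t=24: [32, 52, 36, 16]
t=25: [38, 34, 42, 47]
t=26: [75, 71, 79, 84]
t=27: [52, 48, 56, 61]
t=28: [30, 50, 34, 15]
t=29: [35, 30, 39, 44]
t=30: [69, 64, 73, 78]
t=31: [40, 35, 44, 49]
t=32: [79, 74, 83, 88]
t=33: [60, 55, 64, 69]
t=34: [22, 17, 26, 31]
t=35: [43, 38, 47, 52]
t=36: [60, 80, 64, 45]
t=37: [46, 42, 50, 55]
t=38: [67, 62, 22, 27]
t=39: [35, 30, 39, 44]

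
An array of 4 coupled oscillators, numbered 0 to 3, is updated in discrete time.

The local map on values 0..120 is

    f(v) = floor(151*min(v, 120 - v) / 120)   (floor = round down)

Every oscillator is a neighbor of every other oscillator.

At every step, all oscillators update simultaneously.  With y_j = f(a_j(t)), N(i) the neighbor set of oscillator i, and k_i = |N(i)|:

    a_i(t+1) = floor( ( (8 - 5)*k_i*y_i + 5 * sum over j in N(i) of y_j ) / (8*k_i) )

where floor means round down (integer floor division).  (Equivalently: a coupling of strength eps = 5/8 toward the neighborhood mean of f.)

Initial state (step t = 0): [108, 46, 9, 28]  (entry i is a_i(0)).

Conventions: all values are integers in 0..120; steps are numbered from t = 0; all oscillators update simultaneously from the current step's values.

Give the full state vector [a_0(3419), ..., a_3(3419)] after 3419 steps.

Simulating step by step:
t=0: [108, 46, 9, 28]
t=1: [27, 34, 26, 30]
t=2: [35, 37, 35, 36]
t=3: [44, 44, 44, 44]
t=4: [55, 55, 55, 55]
t=5: [69, 69, 69, 69]
t=6: [64, 64, 64, 64]
t=7: [70, 70, 70, 70]
t=8: [62, 62, 62, 62]
t=9: [72, 72, 72, 72]
t=10: [60, 60, 60, 60]
t=11: [75, 75, 75, 75]
t=12: [56, 56, 56, 56]
t=13: [70, 70, 70, 70]

Answer: [75, 75, 75, 75]
Key observation: The state at step 7, [70, 70, 70, 70], reappears at step 13: the system is in a cycle of period 6 from step 7 on.  Therefore the state at step 3419 equals the state at step 7 + ((3419 - 7) mod 6) = 11, which is [75, 75, 75, 75].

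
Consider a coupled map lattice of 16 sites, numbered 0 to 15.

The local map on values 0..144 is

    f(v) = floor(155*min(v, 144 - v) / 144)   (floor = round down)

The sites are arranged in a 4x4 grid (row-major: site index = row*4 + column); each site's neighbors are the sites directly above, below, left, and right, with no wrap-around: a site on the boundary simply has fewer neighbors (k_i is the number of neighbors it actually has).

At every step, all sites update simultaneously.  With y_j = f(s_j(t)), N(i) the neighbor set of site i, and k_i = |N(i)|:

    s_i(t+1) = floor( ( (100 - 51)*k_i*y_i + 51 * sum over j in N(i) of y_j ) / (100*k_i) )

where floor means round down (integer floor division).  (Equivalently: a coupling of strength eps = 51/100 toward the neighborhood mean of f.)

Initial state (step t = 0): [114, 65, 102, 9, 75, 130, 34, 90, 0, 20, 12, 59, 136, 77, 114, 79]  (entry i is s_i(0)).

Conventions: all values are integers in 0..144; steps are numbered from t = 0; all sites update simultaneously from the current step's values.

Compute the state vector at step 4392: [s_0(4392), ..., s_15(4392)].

Simulating step by step:
t=0: [114, 65, 102, 9, 75, 130, 34, 90, 0, 20, 12, 59, 136, 77, 114, 79]
t=1: [52, 49, 41, 30, 44, 32, 34, 46, 17, 22, 25, 54, 22, 45, 41, 58]
t=2: [52, 48, 41, 39, 41, 36, 37, 45, 24, 27, 33, 51, 28, 38, 44, 56]
t=3: [51, 48, 43, 43, 41, 39, 40, 46, 29, 31, 38, 50, 31, 37, 45, 55]
t=4: [50, 48, 46, 46, 42, 41, 43, 48, 33, 35, 42, 51, 34, 38, 46, 54]
t=5: [50, 49, 48, 49, 44, 44, 46, 50, 37, 39, 45, 52, 36, 40, 48, 54]
t=6: [51, 51, 51, 52, 46, 47, 49, 52, 40, 42, 48, 53, 39, 43, 50, 55]
t=7: [52, 53, 53, 54, 49, 50, 52, 54, 44, 46, 51, 55, 42, 46, 52, 56]
t=8: [54, 55, 56, 57, 51, 53, 55, 57, 47, 49, 54, 58, 46, 49, 54, 58]
t=9: [57, 58, 59, 60, 54, 56, 59, 60, 50, 53, 57, 61, 50, 52, 57, 60]
t=10: [60, 61, 63, 63, 58, 60, 62, 64, 54, 57, 61, 63, 53, 56, 60, 63]
t=11: [63, 65, 66, 67, 62, 63, 66, 67, 59, 61, 64, 66, 58, 60, 64, 66]
t=12: [67, 68, 70, 71, 65, 67, 70, 71, 63, 65, 68, 70, 62, 64, 67, 70]
t=13: [71, 73, 74, 75, 69, 71, 74, 75, 67, 69, 72, 74, 66, 68, 72, 74]
t=14: [75, 75, 75, 74, 74, 75, 75, 74, 72, 74, 76, 75, 71, 73, 75, 75]
t=15: [74, 74, 74, 74, 75, 74, 74, 74, 76, 75, 73, 74, 76, 75, 74, 74]
t=16: [74, 75, 75, 75, 74, 74, 75, 75, 73, 74, 75, 75, 73, 74, 75, 75]
t=17: [74, 74, 74, 74, 75, 74, 74, 74, 75, 75, 74, 74, 75, 75, 74, 74]
t=18: [74, 75, 75, 75, 74, 74, 75, 75, 74, 74, 74, 75, 74, 74, 74, 75]
t=19: [74, 74, 74, 74, 75, 74, 74, 74, 75, 75, 74, 74, 75, 75, 74, 74]

Answer: [74, 75, 75, 75, 74, 74, 75, 75, 74, 74, 74, 75, 74, 74, 74, 75]
Key observation: The state at step 17, [74, 74, 74, 74, 75, 74, 74, 74, 75, 75, 74, 74, 75, 75, 74, 74], reappears at step 19: the system is in a cycle of period 2 from step 17 on.  Therefore the state at step 4392 equals the state at step 17 + ((4392 - 17) mod 2) = 18, which is [74, 75, 75, 75, 74, 74, 75, 75, 74, 74, 74, 75, 74, 74, 74, 75].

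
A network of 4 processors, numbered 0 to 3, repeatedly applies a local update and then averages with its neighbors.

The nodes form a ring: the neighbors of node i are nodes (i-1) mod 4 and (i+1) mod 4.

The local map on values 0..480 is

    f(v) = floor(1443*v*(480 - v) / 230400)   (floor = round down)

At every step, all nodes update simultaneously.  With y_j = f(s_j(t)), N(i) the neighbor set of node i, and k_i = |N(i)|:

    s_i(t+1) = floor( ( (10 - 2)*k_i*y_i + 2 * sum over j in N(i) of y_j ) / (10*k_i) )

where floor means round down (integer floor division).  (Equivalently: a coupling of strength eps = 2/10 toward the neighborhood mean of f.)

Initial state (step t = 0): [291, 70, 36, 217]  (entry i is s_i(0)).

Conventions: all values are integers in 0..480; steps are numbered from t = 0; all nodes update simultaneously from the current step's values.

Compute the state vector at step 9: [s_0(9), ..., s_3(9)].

Simulating step by step:
t=0: [291, 70, 36, 217]
t=1: [328, 187, 133, 330]
t=2: [314, 334, 296, 308]
t=3: [324, 310, 336, 331]
t=4: [316, 325, 306, 308]
t=5: [323, 317, 331, 330]
t=6: [316, 320, 309, 310]
t=7: [324, 321, 329, 329]
t=8: [315, 317, 311, 311]
t=9: [325, 323, 328, 328]

Answer: [325, 323, 328, 328]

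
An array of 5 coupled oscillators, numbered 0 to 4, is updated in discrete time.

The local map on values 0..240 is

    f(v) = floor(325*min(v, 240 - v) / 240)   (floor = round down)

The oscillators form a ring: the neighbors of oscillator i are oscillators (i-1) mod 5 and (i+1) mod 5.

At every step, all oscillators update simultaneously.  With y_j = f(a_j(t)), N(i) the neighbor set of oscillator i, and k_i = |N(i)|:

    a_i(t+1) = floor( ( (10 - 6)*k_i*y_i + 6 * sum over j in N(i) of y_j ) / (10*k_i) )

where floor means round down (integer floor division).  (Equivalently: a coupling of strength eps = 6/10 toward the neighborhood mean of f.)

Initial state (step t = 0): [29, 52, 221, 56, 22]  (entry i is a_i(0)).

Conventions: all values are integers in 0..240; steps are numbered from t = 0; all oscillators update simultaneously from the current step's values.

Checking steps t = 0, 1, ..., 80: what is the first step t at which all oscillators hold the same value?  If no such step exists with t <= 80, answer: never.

Simulating step by step:
t=0: [29, 52, 221, 56, 22]  (not all equal)
t=1: [45, 47, 53, 46, 45]  (not all equal)
t=2: [60, 64, 65, 64, 60]  (not all equal)
t=3: [82, 85, 86, 85, 82]  (not all equal)
t=4: [112, 114, 115, 114, 112]  (not all equal)
t=5: [151, 153, 154, 153, 151]  (not all equal)
t=6: [119, 117, 116, 117, 119]  (not all equal)
t=7: [160, 158, 157, 158, 160]  (not all equal)
t=8: [108, 110, 111, 110, 108]  (not all equal)
t=9: [146, 148, 148, 148, 146]  (not all equal)
t=10: [126, 124, 124, 124, 126]  (not all equal)
t=11: [154, 156, 157, 156, 154]  (not all equal)
t=12: [115, 113, 112, 113, 115]  (not all equal)
t=13: [154, 153, 152, 153, 154]  (not all equal)
t=14: [116, 117, 117, 117, 116]  (not all equal)
t=15: [157, 157, 158, 157, 157]  (not all equal)
t=16: [112, 111, 111, 111, 112]  (not all equal)
t=17: [150, 150, 150, 150, 150]  (all equal)

Answer: 17
Key observation: Synchronization is absorbing here: once all oscillators are equal they stay equal, and step 17 is the first all-equal step.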